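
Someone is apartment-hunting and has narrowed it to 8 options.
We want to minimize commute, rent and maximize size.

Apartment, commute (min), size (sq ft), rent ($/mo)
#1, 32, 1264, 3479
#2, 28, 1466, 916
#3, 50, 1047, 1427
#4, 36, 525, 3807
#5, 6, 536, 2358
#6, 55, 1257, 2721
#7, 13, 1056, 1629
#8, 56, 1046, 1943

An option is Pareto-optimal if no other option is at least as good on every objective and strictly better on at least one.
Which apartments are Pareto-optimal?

#2, #5, #7

#1: dominated by #2 (commute 28≤32, size 1466≥1264, rent 916≤3479).
#2: not dominated (best size).
#3: dominated by #2 (commute 28≤50, size 1466≥1047, rent 916≤1427).
#4: dominated by #1 (commute 32≤36, size 1264≥525, rent 3479≤3807).
#5: not dominated (best commute).
#6: dominated by #2 (commute 28≤55, size 1466≥1257, rent 916≤2721).
#7: not dominated.
#8: dominated by #2 (commute 28≤56, size 1466≥1046, rent 916≤1943).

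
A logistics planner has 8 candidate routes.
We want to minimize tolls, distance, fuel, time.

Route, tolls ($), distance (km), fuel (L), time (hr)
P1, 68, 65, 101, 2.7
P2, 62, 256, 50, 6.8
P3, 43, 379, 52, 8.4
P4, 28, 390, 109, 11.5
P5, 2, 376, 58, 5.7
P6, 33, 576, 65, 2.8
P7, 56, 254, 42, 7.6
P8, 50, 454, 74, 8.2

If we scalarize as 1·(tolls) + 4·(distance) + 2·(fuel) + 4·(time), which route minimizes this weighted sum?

P1

P1: 1·68 + 4·65 + 2·101 + 4·2.7 = 540.8
P2: 1·62 + 4·256 + 2·50 + 4·6.8 = 1213.2
P3: 1·43 + 4·379 + 2·52 + 4·8.4 = 1696.6
P4: 1·28 + 4·390 + 2·109 + 4·11.5 = 1852.0
P5: 1·2 + 4·376 + 2·58 + 4·5.7 = 1644.8
P6: 1·33 + 4·576 + 2·65 + 4·2.8 = 2478.2
P7: 1·56 + 4·254 + 2·42 + 4·7.6 = 1186.4
P8: 1·50 + 4·454 + 2·74 + 4·8.2 = 2046.8
Lowest: P1 at 540.8.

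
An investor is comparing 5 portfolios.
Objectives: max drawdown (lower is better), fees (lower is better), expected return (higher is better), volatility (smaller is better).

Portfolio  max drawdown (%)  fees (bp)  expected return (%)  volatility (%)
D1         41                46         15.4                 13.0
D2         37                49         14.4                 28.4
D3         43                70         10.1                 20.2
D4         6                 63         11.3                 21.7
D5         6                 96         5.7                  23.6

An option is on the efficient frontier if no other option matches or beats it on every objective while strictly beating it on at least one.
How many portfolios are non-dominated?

D1: not dominated (best fees).
D2: not dominated.
D3: dominated by D1 (max drawdown 41≤43, fees 46≤70, expected return 15.4≥10.1, volatility 13.0≤20.2).
D4: not dominated.
D5: dominated by D4 (max drawdown 6≤6, fees 63≤96, expected return 11.3≥5.7, volatility 21.7≤23.6).
Pareto-optimal: D1, D2, D4 → 3.

3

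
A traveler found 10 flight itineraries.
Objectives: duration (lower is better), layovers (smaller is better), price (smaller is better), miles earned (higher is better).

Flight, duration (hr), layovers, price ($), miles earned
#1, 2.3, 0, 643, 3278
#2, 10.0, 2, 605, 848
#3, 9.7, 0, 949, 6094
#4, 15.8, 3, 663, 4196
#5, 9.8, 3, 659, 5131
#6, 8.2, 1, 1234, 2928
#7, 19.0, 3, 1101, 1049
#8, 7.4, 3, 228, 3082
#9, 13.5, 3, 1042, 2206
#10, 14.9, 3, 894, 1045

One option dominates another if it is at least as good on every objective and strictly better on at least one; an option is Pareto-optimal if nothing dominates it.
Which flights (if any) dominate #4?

#5

#5: duration 9.8≤15.8, layovers 3≤3, price 659≤663, miles earned 5131≥4196 — dominates #4.
Others (#1, #2, #3, #6, #7, #8, #9, #10) are each worse than #4 on at least one objective.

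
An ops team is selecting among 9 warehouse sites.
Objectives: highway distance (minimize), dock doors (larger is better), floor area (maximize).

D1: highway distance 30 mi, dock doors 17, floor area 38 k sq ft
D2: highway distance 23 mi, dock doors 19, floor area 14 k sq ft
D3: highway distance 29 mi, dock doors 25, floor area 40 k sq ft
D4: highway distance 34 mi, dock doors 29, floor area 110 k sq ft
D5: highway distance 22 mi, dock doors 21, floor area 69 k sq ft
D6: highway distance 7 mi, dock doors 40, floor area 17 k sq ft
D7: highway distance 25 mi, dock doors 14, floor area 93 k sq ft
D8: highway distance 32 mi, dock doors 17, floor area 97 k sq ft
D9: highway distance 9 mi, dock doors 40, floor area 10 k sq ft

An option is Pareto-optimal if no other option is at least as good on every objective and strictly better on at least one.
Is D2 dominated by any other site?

Yes

D5 vs D2: highway distance 22≤23, dock doors 21≥19, floor area 69≥14 — D5 is at least as good on every objective and strictly better on at least one, so D5 dominates D2.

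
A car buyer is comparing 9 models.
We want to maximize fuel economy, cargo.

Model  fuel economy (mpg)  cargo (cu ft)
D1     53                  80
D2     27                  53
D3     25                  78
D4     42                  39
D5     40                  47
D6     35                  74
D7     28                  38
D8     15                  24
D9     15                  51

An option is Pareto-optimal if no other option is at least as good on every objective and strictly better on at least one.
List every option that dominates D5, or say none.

D1

D1: fuel economy 53≥40, cargo 80≥47 — dominates D5.
Others (D2, D3, D4, D6, D7, D8, D9) are each worse than D5 on at least one objective.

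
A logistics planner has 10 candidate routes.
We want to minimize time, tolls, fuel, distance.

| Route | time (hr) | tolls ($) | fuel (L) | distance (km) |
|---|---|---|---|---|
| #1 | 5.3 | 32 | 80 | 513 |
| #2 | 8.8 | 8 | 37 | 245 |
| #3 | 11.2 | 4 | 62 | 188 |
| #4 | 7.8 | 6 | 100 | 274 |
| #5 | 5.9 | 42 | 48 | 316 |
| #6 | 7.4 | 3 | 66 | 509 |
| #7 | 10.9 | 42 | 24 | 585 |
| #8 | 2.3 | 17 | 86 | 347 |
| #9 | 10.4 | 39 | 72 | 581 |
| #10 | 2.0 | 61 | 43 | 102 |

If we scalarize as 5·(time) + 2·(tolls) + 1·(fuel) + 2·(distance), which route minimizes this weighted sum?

#10

#1: 5·5.3 + 2·32 + 1·80 + 2·513 = 1196.5
#2: 5·8.8 + 2·8 + 1·37 + 2·245 = 587.0
#3: 5·11.2 + 2·4 + 1·62 + 2·188 = 502.0
#4: 5·7.8 + 2·6 + 1·100 + 2·274 = 699.0
#5: 5·5.9 + 2·42 + 1·48 + 2·316 = 793.5
#6: 5·7.4 + 2·3 + 1·66 + 2·509 = 1127.0
#7: 5·10.9 + 2·42 + 1·24 + 2·585 = 1332.5
#8: 5·2.3 + 2·17 + 1·86 + 2·347 = 825.5
#9: 5·10.4 + 2·39 + 1·72 + 2·581 = 1364.0
#10: 5·2.0 + 2·61 + 1·43 + 2·102 = 379.0
Lowest: #10 at 379.0.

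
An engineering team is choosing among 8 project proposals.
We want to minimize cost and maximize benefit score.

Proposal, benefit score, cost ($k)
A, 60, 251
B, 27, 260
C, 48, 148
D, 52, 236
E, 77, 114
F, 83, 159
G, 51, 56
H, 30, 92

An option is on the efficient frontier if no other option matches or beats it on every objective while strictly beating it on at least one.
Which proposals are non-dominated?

E, F, G

A: dominated by E (benefit score 77≥60, cost 114≤251).
B: dominated by A (benefit score 60≥27, cost 251≤260).
C: dominated by E (benefit score 77≥48, cost 114≤148).
D: dominated by E (benefit score 77≥52, cost 114≤236).
E: not dominated.
F: not dominated (best benefit score).
G: not dominated (best cost).
H: dominated by G (benefit score 51≥30, cost 56≤92).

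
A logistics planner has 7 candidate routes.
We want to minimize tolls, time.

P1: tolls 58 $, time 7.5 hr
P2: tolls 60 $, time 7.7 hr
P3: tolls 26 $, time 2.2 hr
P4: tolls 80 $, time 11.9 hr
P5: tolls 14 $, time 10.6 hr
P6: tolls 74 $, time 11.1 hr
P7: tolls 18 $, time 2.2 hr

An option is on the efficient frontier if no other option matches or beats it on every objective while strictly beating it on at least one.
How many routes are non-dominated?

P1: dominated by P3 (tolls 26≤58, time 2.2≤7.5).
P2: dominated by P1 (tolls 58≤60, time 7.5≤7.7).
P3: dominated by P7 (tolls 18≤26, time 2.2≤2.2).
P4: dominated by P1 (tolls 58≤80, time 7.5≤11.9).
P5: not dominated (best tolls).
P6: dominated by P1 (tolls 58≤74, time 7.5≤11.1).
P7: not dominated.
Pareto-optimal: P5, P7 → 2.

2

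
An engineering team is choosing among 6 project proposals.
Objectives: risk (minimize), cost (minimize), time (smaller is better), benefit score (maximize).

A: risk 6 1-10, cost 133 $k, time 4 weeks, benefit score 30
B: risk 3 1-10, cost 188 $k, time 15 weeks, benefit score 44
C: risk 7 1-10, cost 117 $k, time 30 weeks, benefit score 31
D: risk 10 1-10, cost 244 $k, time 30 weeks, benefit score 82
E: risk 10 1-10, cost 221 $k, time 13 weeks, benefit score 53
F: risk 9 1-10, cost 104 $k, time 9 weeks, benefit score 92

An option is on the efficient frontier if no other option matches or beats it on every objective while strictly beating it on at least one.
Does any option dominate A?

No

B: worse on cost (188 vs 133).
C: worse on risk (7 vs 6).
D: worse on risk (10 vs 6).
E: worse on risk (10 vs 6).
F: worse on risk (9 vs 6).
No option is at least as good as A on every objective and strictly better on one.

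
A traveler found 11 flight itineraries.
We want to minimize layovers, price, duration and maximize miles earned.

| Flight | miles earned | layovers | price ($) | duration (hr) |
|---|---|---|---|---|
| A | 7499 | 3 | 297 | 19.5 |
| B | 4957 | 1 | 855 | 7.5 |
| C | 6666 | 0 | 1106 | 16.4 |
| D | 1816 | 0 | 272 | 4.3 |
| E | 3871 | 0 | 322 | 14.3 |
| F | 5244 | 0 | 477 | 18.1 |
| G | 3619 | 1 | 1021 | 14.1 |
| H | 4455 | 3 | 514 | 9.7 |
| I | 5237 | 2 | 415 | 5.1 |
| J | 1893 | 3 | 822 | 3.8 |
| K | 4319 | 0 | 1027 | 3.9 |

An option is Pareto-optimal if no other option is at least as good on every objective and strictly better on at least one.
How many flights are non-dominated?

A: not dominated (best miles earned).
B: not dominated.
C: not dominated.
D: not dominated (best price).
E: not dominated.
F: not dominated.
G: dominated by B (miles earned 4957≥3619, layovers 1≤1, price 855≤1021, duration 7.5≤14.1).
H: dominated by I (miles earned 5237≥4455, layovers 2≤3, price 415≤514, duration 5.1≤9.7).
I: not dominated.
J: not dominated (best duration).
K: not dominated.
Pareto-optimal: A, B, C, D, E, F, I, J, K → 9.

9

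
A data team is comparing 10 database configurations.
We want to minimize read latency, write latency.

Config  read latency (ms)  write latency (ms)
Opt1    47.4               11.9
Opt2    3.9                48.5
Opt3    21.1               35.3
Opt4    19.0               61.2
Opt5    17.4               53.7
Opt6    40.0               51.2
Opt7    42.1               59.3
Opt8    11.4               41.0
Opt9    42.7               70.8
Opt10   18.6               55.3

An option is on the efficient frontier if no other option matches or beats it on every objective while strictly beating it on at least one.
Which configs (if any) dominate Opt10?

Opt2: read latency 3.9≤18.6, write latency 48.5≤55.3 — dominates Opt10.
Opt5: read latency 17.4≤18.6, write latency 53.7≤55.3 — dominates Opt10.
Opt8: read latency 11.4≤18.6, write latency 41.0≤55.3 — dominates Opt10.
Others (Opt1, Opt3, Opt4, Opt6, Opt7, Opt9) are each worse than Opt10 on at least one objective.

Opt2, Opt5, Opt8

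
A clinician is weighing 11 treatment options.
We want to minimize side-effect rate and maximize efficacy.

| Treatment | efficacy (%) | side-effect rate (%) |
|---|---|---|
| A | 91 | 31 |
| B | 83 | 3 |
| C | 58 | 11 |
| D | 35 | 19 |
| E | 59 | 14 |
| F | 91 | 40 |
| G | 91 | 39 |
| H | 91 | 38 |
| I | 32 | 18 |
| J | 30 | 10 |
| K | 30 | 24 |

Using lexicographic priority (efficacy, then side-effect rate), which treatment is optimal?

A

First maximize efficacy: best is 91, kept {A, F, G, H}.
Then minimize side-effect rate: best is 31, kept {A}.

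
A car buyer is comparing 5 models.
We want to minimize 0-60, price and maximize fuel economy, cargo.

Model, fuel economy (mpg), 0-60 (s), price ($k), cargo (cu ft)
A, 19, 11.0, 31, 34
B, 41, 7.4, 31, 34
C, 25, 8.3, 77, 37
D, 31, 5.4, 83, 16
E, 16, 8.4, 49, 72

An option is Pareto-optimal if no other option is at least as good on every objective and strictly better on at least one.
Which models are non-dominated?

B, C, D, E

A: dominated by B (fuel economy 41≥19, 0-60 7.4≤11.0, price 31≤31, cargo 34≥34).
B: not dominated (best fuel economy).
C: not dominated.
D: not dominated (best 0-60).
E: not dominated (best cargo).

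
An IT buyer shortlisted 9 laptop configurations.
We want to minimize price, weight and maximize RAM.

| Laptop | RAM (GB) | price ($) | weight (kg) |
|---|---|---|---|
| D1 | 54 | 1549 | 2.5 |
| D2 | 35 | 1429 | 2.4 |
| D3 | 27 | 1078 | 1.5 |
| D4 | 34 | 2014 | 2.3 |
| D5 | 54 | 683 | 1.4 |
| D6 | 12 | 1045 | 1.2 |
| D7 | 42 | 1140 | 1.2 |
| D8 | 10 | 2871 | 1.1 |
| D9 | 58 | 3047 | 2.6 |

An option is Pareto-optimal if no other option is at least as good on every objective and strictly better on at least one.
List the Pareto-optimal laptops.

D5, D6, D7, D8, D9

D1: dominated by D5 (RAM 54≥54, price 683≤1549, weight 1.4≤2.5).
D2: dominated by D5 (RAM 54≥35, price 683≤1429, weight 1.4≤2.4).
D3: dominated by D5 (RAM 54≥27, price 683≤1078, weight 1.4≤1.5).
D4: dominated by D5 (RAM 54≥34, price 683≤2014, weight 1.4≤2.3).
D5: not dominated (best price).
D6: not dominated.
D7: not dominated.
D8: not dominated (best weight).
D9: not dominated (best RAM).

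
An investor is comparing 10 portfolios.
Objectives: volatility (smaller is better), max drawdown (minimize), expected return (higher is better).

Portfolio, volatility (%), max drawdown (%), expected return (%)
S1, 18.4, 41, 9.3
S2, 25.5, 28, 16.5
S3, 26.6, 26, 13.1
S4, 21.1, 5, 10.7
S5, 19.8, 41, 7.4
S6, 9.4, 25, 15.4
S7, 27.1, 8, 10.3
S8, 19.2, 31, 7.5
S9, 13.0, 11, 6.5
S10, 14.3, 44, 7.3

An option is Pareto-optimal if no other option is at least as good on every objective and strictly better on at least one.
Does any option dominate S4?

No

S1: worse on max drawdown (41 vs 5).
S2: worse on volatility (25.5 vs 21.1).
S3: worse on volatility (26.6 vs 21.1).
S5: worse on max drawdown (41 vs 5).
S6: worse on max drawdown (25 vs 5).
S7: worse on volatility (27.1 vs 21.1).
S8: worse on max drawdown (31 vs 5).
S9: worse on max drawdown (11 vs 5).
S10: worse on max drawdown (44 vs 5).
No option is at least as good as S4 on every objective and strictly better on one.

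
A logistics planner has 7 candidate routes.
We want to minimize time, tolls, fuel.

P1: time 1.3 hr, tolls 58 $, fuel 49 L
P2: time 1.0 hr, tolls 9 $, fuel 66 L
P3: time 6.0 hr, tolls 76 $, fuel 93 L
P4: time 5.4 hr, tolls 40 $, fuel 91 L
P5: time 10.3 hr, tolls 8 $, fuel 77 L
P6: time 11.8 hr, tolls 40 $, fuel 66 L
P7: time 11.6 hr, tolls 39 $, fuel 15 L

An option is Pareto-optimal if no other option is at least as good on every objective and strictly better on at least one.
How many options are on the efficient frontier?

4

P1: not dominated.
P2: not dominated (best time).
P3: dominated by P1 (time 1.3≤6.0, tolls 58≤76, fuel 49≤93).
P4: dominated by P2 (time 1.0≤5.4, tolls 9≤40, fuel 66≤91).
P5: not dominated (best tolls).
P6: dominated by P2 (time 1.0≤11.8, tolls 9≤40, fuel 66≤66).
P7: not dominated (best fuel).
Pareto-optimal: P1, P2, P5, P7 → 4.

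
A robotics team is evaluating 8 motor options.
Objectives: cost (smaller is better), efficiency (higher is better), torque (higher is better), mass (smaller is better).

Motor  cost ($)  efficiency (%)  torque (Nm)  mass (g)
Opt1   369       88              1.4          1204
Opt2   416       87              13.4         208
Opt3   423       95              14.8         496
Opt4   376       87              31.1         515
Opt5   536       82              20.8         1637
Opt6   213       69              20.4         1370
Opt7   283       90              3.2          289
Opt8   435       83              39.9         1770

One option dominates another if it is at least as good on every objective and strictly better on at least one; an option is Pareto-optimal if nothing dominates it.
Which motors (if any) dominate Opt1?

Opt7

Opt7: cost 283≤369, efficiency 90≥88, torque 3.2≥1.4, mass 289≤1204 — dominates Opt1.
Others (Opt2, Opt3, Opt4, Opt5, Opt6, Opt8) are each worse than Opt1 on at least one objective.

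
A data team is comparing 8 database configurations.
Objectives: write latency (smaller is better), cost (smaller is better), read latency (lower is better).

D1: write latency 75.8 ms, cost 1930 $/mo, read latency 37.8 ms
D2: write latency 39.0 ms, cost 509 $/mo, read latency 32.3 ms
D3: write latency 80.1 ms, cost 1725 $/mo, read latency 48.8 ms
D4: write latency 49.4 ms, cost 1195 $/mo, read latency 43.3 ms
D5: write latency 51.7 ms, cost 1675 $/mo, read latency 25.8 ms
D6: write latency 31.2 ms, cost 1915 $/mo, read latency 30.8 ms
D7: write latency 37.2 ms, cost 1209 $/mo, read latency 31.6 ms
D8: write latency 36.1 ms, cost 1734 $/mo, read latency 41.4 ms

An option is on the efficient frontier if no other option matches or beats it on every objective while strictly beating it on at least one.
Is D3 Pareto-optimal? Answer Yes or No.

No

D2 vs D3: write latency 39.0≤80.1, cost 509≤1725, read latency 32.3≤48.8 — D2 is at least as good on every objective and strictly better on at least one, so D2 dominates D3.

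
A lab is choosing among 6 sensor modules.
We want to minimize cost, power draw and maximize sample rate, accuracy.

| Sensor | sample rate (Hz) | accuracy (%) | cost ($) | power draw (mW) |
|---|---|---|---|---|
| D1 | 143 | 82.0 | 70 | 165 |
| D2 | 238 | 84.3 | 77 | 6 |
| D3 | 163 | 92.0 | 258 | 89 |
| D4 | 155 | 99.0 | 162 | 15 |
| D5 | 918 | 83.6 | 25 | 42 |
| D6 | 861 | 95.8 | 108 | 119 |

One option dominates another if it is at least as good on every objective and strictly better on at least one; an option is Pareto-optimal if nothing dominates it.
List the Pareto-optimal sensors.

D1: dominated by D5 (sample rate 918≥143, accuracy 83.6≥82.0, cost 25≤70, power draw 42≤165).
D2: not dominated (best power draw).
D3: not dominated.
D4: not dominated (best accuracy).
D5: not dominated (best sample rate).
D6: not dominated.

D2, D3, D4, D5, D6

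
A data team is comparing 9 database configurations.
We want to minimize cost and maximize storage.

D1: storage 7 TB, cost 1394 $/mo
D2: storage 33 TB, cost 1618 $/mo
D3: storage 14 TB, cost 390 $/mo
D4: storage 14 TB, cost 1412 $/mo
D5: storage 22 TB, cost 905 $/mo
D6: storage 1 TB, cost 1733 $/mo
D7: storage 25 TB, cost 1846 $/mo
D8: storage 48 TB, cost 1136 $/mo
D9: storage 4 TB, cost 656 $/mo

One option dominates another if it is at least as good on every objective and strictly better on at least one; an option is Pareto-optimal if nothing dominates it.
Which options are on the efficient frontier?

D3, D5, D8

D1: dominated by D3 (storage 14≥7, cost 390≤1394).
D2: dominated by D8 (storage 48≥33, cost 1136≤1618).
D3: not dominated (best cost).
D4: dominated by D3 (storage 14≥14, cost 390≤1412).
D5: not dominated.
D6: dominated by D1 (storage 7≥1, cost 1394≤1733).
D7: dominated by D2 (storage 33≥25, cost 1618≤1846).
D8: not dominated (best storage).
D9: dominated by D3 (storage 14≥4, cost 390≤656).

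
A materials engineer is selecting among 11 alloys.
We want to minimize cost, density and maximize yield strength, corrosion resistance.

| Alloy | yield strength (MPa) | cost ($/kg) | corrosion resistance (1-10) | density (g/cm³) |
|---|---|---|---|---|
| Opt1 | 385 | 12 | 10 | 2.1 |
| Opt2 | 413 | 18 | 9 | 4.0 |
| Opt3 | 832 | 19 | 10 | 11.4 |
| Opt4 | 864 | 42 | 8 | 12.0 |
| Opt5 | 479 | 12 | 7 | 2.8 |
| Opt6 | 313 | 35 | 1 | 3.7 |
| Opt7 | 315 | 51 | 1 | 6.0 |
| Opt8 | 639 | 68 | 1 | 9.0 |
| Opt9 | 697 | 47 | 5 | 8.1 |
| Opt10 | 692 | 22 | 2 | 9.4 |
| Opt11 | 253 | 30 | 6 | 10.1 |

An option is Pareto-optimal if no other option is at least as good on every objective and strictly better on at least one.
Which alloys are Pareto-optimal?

Opt1: not dominated (best density).
Opt2: not dominated.
Opt3: not dominated.
Opt4: not dominated (best yield strength).
Opt5: not dominated.
Opt6: dominated by Opt1 (yield strength 385≥313, cost 12≤35, corrosion resistance 10≥1, density 2.1≤3.7).
Opt7: dominated by Opt1 (yield strength 385≥315, cost 12≤51, corrosion resistance 10≥1, density 2.1≤6.0).
Opt8: dominated by Opt9 (yield strength 697≥639, cost 47≤68, corrosion resistance 5≥1, density 8.1≤9.0).
Opt9: not dominated.
Opt10: not dominated.
Opt11: dominated by Opt1 (yield strength 385≥253, cost 12≤30, corrosion resistance 10≥6, density 2.1≤10.1).

Opt1, Opt2, Opt3, Opt4, Opt5, Opt9, Opt10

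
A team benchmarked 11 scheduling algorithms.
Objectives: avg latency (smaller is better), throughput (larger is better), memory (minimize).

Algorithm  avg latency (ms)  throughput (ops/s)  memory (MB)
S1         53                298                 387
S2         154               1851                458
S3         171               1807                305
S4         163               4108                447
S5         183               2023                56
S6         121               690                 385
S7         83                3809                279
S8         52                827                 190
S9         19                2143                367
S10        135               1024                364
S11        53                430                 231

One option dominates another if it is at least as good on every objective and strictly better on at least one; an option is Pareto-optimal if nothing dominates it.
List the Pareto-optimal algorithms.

S4, S5, S7, S8, S9

S1: dominated by S8 (avg latency 52≤53, throughput 827≥298, memory 190≤387).
S2: dominated by S7 (avg latency 83≤154, throughput 3809≥1851, memory 279≤458).
S3: dominated by S7 (avg latency 83≤171, throughput 3809≥1807, memory 279≤305).
S4: not dominated (best throughput).
S5: not dominated (best memory).
S6: dominated by S7 (avg latency 83≤121, throughput 3809≥690, memory 279≤385).
S7: not dominated.
S8: not dominated.
S9: not dominated (best avg latency).
S10: dominated by S7 (avg latency 83≤135, throughput 3809≥1024, memory 279≤364).
S11: dominated by S8 (avg latency 52≤53, throughput 827≥430, memory 190≤231).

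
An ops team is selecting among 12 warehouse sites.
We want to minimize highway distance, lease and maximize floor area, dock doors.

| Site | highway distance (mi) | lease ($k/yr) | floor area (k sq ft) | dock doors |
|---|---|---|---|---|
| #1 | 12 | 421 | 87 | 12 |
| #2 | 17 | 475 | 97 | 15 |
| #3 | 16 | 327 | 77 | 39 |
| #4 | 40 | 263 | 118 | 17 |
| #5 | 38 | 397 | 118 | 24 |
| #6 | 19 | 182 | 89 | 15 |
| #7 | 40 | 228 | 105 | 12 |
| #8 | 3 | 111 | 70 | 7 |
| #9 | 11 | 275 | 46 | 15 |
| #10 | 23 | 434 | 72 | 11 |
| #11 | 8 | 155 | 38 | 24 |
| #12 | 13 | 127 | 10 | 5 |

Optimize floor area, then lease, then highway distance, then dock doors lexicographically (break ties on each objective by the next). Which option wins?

First maximize floor area: best is 118, kept {#4, #5}.
Then minimize lease: best is 263, kept {#4}.

#4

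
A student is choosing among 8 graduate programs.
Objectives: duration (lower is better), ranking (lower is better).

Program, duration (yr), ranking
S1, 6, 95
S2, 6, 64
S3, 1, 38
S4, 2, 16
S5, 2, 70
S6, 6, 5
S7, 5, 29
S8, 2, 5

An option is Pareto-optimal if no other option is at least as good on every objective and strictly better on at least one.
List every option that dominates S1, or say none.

S2, S3, S4, S5, S6, S7, S8

S2: duration 6≤6, ranking 64≤95 — dominates S1.
S3: duration 1≤6, ranking 38≤95 — dominates S1.
S4: duration 2≤6, ranking 16≤95 — dominates S1.
S5: duration 2≤6, ranking 70≤95 — dominates S1.
S6: duration 6≤6, ranking 5≤95 — dominates S1.
S7: duration 5≤6, ranking 29≤95 — dominates S1.
S8: duration 2≤6, ranking 5≤95 — dominates S1.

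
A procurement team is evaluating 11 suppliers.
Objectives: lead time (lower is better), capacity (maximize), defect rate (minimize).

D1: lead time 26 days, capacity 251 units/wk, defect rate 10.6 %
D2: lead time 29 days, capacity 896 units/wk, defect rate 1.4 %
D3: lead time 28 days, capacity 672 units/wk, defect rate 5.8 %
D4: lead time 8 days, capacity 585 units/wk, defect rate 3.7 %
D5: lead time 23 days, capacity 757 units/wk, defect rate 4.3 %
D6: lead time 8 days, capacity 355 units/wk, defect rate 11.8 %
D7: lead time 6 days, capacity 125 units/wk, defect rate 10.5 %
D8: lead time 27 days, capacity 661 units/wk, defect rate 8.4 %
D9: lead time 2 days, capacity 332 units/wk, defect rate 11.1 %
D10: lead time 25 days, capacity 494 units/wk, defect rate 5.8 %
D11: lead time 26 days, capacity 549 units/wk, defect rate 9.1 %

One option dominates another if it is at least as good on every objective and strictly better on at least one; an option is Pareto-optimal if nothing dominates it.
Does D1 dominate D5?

D1 vs D5: D1 is worse on lead time (26 vs 23), so it does not dominate D5.

No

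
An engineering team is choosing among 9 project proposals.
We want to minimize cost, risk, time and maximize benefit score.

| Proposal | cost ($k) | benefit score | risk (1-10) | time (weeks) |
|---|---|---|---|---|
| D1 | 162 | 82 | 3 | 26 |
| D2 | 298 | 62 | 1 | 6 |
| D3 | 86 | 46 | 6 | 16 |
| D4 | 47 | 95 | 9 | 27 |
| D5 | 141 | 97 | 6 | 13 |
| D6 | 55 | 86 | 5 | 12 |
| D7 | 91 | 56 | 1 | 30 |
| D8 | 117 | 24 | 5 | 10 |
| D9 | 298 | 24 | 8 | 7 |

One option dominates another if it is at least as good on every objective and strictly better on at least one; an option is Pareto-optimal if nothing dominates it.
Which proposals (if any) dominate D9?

D2: cost 298≤298, benefit score 62≥24, risk 1≤8, time 6≤7 — dominates D9.
Others (D1, D3, D4, D5, D6, D7, D8) are each worse than D9 on at least one objective.

D2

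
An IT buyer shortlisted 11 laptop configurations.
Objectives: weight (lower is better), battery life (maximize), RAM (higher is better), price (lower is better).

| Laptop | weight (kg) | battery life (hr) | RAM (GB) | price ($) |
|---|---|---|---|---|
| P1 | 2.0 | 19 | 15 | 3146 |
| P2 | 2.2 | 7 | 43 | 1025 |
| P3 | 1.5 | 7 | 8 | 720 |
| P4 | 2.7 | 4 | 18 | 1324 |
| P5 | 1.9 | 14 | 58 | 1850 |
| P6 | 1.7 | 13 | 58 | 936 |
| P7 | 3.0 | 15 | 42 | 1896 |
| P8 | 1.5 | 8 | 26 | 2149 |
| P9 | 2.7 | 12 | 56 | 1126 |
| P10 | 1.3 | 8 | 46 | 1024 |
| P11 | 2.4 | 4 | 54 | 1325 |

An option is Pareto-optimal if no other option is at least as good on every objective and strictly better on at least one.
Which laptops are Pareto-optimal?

P1, P3, P5, P6, P7, P10

P1: not dominated (best battery life).
P2: dominated by P6 (weight 1.7≤2.2, battery life 13≥7, RAM 58≥43, price 936≤1025).
P3: not dominated (best price).
P4: dominated by P2 (weight 2.2≤2.7, battery life 7≥4, RAM 43≥18, price 1025≤1324).
P5: not dominated.
P6: not dominated.
P7: not dominated.
P8: dominated by P10 (weight 1.3≤1.5, battery life 8≥8, RAM 46≥26, price 1024≤2149).
P9: dominated by P6 (weight 1.7≤2.7, battery life 13≥12, RAM 58≥56, price 936≤1126).
P10: not dominated (best weight).
P11: dominated by P6 (weight 1.7≤2.4, battery life 13≥4, RAM 58≥54, price 936≤1325).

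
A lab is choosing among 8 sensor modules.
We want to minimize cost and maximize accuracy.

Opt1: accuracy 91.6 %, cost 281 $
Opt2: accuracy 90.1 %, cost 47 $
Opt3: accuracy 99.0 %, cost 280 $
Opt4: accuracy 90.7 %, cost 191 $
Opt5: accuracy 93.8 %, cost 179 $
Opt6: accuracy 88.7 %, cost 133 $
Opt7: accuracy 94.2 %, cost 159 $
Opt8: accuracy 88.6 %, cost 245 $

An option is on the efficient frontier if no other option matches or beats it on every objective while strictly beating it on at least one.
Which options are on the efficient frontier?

Opt1: dominated by Opt3 (accuracy 99.0≥91.6, cost 280≤281).
Opt2: not dominated (best cost).
Opt3: not dominated (best accuracy).
Opt4: dominated by Opt5 (accuracy 93.8≥90.7, cost 179≤191).
Opt5: dominated by Opt7 (accuracy 94.2≥93.8, cost 159≤179).
Opt6: dominated by Opt2 (accuracy 90.1≥88.7, cost 47≤133).
Opt7: not dominated.
Opt8: dominated by Opt2 (accuracy 90.1≥88.6, cost 47≤245).

Opt2, Opt3, Opt7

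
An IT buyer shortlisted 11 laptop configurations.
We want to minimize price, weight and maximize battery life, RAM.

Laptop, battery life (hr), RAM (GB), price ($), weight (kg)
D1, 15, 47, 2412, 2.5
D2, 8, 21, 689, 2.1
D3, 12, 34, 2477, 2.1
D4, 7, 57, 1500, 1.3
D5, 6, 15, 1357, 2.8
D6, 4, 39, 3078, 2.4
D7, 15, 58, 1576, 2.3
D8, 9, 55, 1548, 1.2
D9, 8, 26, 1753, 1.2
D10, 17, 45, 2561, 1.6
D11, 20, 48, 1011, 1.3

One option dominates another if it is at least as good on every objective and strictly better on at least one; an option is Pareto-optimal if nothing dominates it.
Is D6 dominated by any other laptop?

D4 vs D6: battery life 7≥4, RAM 57≥39, price 1500≤3078, weight 1.3≤2.4 — D4 is at least as good on every objective and strictly better on at least one, so D4 dominates D6.

Yes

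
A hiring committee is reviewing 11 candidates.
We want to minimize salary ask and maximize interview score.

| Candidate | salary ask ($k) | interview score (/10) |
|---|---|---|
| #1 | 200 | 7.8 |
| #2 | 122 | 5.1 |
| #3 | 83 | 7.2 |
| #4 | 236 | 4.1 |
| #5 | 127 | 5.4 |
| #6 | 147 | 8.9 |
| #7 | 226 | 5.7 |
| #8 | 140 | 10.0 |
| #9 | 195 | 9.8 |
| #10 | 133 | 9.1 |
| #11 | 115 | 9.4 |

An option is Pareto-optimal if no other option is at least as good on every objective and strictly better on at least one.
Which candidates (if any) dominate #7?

#1, #3, #6, #8, #9, #10, #11

#1: salary ask 200≤226, interview score 7.8≥5.7 — dominates #7.
#3: salary ask 83≤226, interview score 7.2≥5.7 — dominates #7.
#6: salary ask 147≤226, interview score 8.9≥5.7 — dominates #7.
#8: salary ask 140≤226, interview score 10.0≥5.7 — dominates #7.
#9: salary ask 195≤226, interview score 9.8≥5.7 — dominates #7.
#10: salary ask 133≤226, interview score 9.1≥5.7 — dominates #7.
#11: salary ask 115≤226, interview score 9.4≥5.7 — dominates #7.
Others (#2, #4, #5) are each worse than #7 on at least one objective.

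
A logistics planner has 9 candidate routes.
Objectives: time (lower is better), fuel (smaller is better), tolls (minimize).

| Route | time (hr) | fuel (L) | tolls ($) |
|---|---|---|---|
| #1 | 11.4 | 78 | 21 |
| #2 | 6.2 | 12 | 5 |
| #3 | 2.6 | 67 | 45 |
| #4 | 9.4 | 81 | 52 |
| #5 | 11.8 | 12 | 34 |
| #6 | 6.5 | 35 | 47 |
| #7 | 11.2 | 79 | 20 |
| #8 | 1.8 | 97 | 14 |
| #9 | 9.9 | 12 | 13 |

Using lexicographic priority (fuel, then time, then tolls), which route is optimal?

#2

First minimize fuel: best is 12, kept {#2, #5, #9}.
Then minimize time: best is 6.2, kept {#2}.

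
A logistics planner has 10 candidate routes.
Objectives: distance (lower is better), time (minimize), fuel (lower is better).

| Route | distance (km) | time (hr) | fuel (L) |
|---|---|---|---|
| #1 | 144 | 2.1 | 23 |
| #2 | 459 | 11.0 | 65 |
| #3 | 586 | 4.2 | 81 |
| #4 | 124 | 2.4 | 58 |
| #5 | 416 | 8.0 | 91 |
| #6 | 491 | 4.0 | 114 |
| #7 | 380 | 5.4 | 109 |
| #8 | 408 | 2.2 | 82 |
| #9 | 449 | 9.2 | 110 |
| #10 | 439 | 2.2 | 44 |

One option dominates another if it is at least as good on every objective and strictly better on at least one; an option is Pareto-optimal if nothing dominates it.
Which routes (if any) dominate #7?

#1: distance 144≤380, time 2.1≤5.4, fuel 23≤109 — dominates #7.
#4: distance 124≤380, time 2.4≤5.4, fuel 58≤109 — dominates #7.
Others (#2, #3, #5, #6, #8, #9, #10) are each worse than #7 on at least one objective.

#1, #4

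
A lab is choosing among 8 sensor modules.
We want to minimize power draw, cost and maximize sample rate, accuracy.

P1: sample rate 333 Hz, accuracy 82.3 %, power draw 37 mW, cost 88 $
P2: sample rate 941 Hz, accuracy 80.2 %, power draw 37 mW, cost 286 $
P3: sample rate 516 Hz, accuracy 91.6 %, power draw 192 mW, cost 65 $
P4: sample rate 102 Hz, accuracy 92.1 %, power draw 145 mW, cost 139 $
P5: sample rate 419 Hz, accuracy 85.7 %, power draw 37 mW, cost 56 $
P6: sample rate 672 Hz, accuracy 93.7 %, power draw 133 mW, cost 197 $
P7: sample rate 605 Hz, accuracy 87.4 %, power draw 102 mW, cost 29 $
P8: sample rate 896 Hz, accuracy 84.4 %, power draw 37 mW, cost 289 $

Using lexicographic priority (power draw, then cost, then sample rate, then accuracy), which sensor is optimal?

P5

First minimize power draw: best is 37, kept {P1, P2, P5, P8}.
Then minimize cost: best is 56, kept {P5}.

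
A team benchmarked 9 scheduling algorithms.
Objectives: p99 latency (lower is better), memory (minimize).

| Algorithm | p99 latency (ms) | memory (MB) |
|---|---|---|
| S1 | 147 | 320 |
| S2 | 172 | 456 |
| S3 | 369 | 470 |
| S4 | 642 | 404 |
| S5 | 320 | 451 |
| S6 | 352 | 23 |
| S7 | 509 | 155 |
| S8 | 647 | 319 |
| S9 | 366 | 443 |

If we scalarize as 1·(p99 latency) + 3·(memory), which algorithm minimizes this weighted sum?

S1: 1·147 + 3·320 = 1107
S2: 1·172 + 3·456 = 1540
S3: 1·369 + 3·470 = 1779
S4: 1·642 + 3·404 = 1854
S5: 1·320 + 3·451 = 1673
S6: 1·352 + 3·23 = 421
S7: 1·509 + 3·155 = 974
S8: 1·647 + 3·319 = 1604
S9: 1·366 + 3·443 = 1695
Lowest: S6 at 421.

S6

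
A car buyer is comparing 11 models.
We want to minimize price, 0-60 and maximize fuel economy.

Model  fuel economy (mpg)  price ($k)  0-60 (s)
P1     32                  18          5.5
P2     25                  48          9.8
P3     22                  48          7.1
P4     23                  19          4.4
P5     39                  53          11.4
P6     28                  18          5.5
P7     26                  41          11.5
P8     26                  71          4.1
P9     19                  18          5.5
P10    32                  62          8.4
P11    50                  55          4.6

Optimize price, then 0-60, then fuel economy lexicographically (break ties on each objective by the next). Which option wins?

First minimize price: best is 18, kept {P1, P6, P9}.
Then minimize 0-60: best is 5.5, kept {P1, P6, P9}.
Then maximize fuel economy: best is 32, kept {P1}.

P1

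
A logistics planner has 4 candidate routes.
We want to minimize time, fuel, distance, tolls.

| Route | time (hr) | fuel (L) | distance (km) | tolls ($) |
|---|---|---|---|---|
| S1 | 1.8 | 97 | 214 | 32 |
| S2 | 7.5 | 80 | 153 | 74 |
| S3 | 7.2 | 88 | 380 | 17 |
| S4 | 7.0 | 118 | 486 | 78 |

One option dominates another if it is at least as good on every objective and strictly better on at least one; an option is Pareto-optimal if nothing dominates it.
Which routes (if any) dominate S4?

S1: time 1.8≤7.0, fuel 97≤118, distance 214≤486, tolls 32≤78 — dominates S4.
Others (S2, S3) are each worse than S4 on at least one objective.

S1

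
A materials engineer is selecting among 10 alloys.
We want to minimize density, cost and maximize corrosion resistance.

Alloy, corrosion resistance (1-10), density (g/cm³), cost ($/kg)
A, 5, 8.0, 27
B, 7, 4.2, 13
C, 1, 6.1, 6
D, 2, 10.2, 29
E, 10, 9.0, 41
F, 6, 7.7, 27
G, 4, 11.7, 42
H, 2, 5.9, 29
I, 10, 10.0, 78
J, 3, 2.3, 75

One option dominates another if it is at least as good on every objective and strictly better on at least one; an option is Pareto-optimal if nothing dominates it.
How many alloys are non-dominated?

A: dominated by B (corrosion resistance 7≥5, density 4.2≤8.0, cost 13≤27).
B: not dominated.
C: not dominated (best cost).
D: dominated by A (corrosion resistance 5≥2, density 8.0≤10.2, cost 27≤29).
E: not dominated.
F: dominated by B (corrosion resistance 7≥6, density 4.2≤7.7, cost 13≤27).
G: dominated by A (corrosion resistance 5≥4, density 8.0≤11.7, cost 27≤42).
H: dominated by B (corrosion resistance 7≥2, density 4.2≤5.9, cost 13≤29).
I: dominated by E (corrosion resistance 10≥10, density 9.0≤10.0, cost 41≤78).
J: not dominated (best density).
Pareto-optimal: B, C, E, J → 4.

4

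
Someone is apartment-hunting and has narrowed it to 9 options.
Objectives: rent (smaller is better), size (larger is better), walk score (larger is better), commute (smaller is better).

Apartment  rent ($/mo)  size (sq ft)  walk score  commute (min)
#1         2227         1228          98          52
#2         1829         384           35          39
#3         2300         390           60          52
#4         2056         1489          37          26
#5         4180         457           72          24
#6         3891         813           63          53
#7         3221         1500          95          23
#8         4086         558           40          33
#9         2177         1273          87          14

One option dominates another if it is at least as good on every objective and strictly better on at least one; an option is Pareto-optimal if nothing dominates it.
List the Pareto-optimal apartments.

#1: not dominated (best walk score).
#2: not dominated (best rent).
#3: dominated by #1 (rent 2227≤2300, size 1228≥390, walk score 98≥60, commute 52≤52).
#4: not dominated.
#5: dominated by #7 (rent 3221≤4180, size 1500≥457, walk score 95≥72, commute 23≤24).
#6: dominated by #1 (rent 2227≤3891, size 1228≥813, walk score 98≥63, commute 52≤53).
#7: not dominated (best size).
#8: dominated by #7 (rent 3221≤4086, size 1500≥558, walk score 95≥40, commute 23≤33).
#9: not dominated (best commute).

#1, #2, #4, #7, #9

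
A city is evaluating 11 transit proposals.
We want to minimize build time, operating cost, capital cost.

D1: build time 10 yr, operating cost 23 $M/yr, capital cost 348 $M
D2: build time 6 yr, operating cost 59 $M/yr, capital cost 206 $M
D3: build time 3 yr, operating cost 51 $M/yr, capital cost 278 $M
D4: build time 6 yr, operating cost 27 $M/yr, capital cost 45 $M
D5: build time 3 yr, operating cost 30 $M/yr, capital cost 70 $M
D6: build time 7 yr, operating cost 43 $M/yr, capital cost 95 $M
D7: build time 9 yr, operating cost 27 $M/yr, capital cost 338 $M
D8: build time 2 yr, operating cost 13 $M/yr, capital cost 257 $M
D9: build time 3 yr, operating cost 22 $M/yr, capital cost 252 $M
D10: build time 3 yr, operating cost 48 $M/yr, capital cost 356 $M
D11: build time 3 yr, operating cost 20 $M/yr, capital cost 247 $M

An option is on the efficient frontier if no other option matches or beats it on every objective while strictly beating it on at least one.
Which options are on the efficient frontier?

D4, D5, D8, D11

D1: dominated by D8 (build time 2≤10, operating cost 13≤23, capital cost 257≤348).
D2: dominated by D4 (build time 6≤6, operating cost 27≤59, capital cost 45≤206).
D3: dominated by D5 (build time 3≤3, operating cost 30≤51, capital cost 70≤278).
D4: not dominated (best capital cost).
D5: not dominated.
D6: dominated by D4 (build time 6≤7, operating cost 27≤43, capital cost 45≤95).
D7: dominated by D4 (build time 6≤9, operating cost 27≤27, capital cost 45≤338).
D8: not dominated (best build time).
D9: dominated by D11 (build time 3≤3, operating cost 20≤22, capital cost 247≤252).
D10: dominated by D5 (build time 3≤3, operating cost 30≤48, capital cost 70≤356).
D11: not dominated.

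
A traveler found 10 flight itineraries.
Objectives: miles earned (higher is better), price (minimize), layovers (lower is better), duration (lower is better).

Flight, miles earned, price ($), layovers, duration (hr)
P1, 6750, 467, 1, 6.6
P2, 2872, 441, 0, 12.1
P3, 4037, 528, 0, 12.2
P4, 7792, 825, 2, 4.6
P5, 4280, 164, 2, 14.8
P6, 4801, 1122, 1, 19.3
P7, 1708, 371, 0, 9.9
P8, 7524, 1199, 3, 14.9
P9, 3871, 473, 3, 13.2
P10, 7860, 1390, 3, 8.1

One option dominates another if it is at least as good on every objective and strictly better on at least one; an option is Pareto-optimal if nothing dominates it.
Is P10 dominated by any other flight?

P1: worse on miles earned (6750 vs 7860).
P2: worse on miles earned (2872 vs 7860).
P3: worse on miles earned (4037 vs 7860).
P4: worse on miles earned (7792 vs 7860).
P5: worse on miles earned (4280 vs 7860).
P6: worse on miles earned (4801 vs 7860).
P7: worse on miles earned (1708 vs 7860).
P8: worse on miles earned (7524 vs 7860).
P9: worse on miles earned (3871 vs 7860).
No option is at least as good as P10 on every objective and strictly better on one.

No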